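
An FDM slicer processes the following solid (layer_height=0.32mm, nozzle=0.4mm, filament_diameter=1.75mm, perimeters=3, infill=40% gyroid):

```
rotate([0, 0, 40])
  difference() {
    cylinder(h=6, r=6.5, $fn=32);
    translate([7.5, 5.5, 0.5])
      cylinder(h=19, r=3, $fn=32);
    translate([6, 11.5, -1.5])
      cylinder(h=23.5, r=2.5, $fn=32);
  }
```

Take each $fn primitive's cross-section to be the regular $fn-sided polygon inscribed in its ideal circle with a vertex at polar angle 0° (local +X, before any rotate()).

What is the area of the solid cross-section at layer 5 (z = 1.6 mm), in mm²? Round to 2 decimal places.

131.70 mm²

At z = 1.6 mm: the cylinder: section is a regular 32-gon, circumradius r=6.5 (area = (32/2)·6.500²·sin(360°/32) = 131.88 mm²); the r=3 cylinder at (7.5, 5.5) contributes a regular 32-gon of circumradius 3 (area = (32/2)·3.000²·sin(360°/32) = 28.09 mm²); the r=2.5 cylinder at (6, 11.5) gives a regular 32-gon of circumradius 2.5 (constant along its height) (area = (32/2)·2.500²·sin(360°/32) = 19.51 mm²); After the difference (first − rest): starting from the r=6.5 cylinder (131.88 mm²), the r=3 cylinder at (7.5, 5.5) partially overlaps it — only the 0.19 mm² overlap (of its 28.09 mm²) is removed, clipping the outline; the r=2.5 cylinder at (6, 11.5) misses the remaining region (no effect) — area = 131.70 mm²; (rotated 40° about Z; rotation is an isometry so areas/perimeters/island counts are preserved). Overall, the cross-section is a single solid region. Net area = 131.70 mm².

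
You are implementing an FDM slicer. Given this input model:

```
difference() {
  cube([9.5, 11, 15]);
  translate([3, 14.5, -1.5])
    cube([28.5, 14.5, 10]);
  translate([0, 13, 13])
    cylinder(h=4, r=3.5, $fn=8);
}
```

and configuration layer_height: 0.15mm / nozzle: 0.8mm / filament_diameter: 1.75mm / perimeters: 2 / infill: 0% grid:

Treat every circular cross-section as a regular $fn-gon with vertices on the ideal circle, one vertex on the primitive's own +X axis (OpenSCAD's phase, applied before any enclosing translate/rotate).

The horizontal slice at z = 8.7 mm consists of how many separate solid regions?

1

At z = 8.7 mm: the 9.5×11 cube contributes its full rectangle; the cube at (3, 14.5) is absent (z outside [-1.5, 8.5]); the cylinder at (0, 13) is not intersected at this z (z outside [13, 17]); Taking the first minus the rest: none of the subtracted shapes is present at this height, so the 9.5×11 cube is unchanged — 1 connected region. The result has 1 disconnected region.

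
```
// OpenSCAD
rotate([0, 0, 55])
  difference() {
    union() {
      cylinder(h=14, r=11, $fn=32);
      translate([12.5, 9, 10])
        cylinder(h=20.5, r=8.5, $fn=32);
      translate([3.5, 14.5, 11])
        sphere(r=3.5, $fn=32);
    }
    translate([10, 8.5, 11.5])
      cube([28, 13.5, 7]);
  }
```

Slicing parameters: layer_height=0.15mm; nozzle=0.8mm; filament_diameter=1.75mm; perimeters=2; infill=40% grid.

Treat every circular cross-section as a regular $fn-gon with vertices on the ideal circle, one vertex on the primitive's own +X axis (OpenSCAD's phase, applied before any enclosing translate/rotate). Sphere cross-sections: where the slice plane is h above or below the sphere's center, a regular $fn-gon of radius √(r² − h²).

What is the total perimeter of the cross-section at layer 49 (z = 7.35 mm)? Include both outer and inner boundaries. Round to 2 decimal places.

69.00 mm

At z = 7.35 mm: the cylinder: section is a regular 32-gon, circumradius r=11 (perimeter = 2·32·11.000·sin(180°/32) = 69.00 mm); the cylinder at (12.5, 9) is not intersected at this z (z outside [10, 30.5]); the sphere at (3.5, 14.5) is not intersected at this z (|z−center|=3.650 > r=3.5); Merging all regions: only the r=11 cylinder is present, so the union is just that shape — boundary = 69.00 mm; the cube at (10, 8.5) is absent (z outside [11.5, 18.5]); Subtracting the remaining from the first: none of the subtracted shapes is present at this height, so the result so far is unchanged — boundary = 69.00 mm; (whole slice rotated 55° about Z — lengths, areas and connectivity unchanged). Overall, the cross-section is a single solid region. Total boundary length (outer) = 69.00 mm.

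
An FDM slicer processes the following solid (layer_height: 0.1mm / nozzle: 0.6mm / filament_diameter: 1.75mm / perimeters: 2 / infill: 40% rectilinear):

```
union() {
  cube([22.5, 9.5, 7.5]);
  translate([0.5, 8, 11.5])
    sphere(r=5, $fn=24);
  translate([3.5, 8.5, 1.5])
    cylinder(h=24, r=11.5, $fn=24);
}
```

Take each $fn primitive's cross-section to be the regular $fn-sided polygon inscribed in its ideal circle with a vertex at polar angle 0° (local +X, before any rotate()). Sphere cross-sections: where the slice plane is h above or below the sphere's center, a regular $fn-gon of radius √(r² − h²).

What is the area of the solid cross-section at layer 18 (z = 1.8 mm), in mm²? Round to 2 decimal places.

492.50 mm²

At z = 1.8 mm: the 22.5×9.5 cube contributes its full rectangle (area 213.75 mm²); the sphere at (0.5, 8) is absent (|z−center|=9.700 > r=5); the r=11.5 cylinder at (3.5, 8.5) contributes a regular 24-gon of circumradius 11.5 (area = (24/2)·11.500²·sin(360°/24) = 410.75 mm²); Merging all regions: the regions partially overlap — summed areas 624.50 mm² minus the doubly-counted overlap 132.00 mm² gives 492.50 mm² — area = 492.50 mm². Overall, the cross-section is a single solid region. Net area = 492.50 mm².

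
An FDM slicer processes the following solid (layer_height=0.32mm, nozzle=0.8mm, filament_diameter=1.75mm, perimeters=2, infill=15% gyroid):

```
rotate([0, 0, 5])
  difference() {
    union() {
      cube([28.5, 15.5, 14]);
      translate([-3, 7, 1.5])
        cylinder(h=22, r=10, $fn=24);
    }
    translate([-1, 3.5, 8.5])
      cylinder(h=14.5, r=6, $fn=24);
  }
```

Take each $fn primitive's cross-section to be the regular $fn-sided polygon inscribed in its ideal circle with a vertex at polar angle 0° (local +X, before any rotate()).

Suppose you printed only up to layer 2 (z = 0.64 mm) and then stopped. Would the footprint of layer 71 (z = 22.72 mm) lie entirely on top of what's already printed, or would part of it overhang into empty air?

Compare the two slices. At z = 0.64: the cube is present — its section is the full 28.5×15.5 rectangle (area 441.75 mm²); the cylinder at (-3, 7) is absent (z outside [1.5, 23.5]); Combining (union): only the 28.5×15.5 cube is present, so the union is just that shape — area = 441.75 mm²; the cylinder at (-1, 3.5) is absent (z outside [8.5, 23]); Subtracting the remaining from the first: none of the subtracted shapes is present at this height, so the result so far is unchanged — area = 441.75 mm²; (whole slice rotated 5° about Z — lengths, areas and connectivity unchanged). At z = 22.72: the cube does not reach this height (z outside [0, 14]); the cylinder at (-3, 7): section is a regular 24-gon, circumradius r=10 (area = (24/2)·10.000²·sin(360°/24) = 310.58 mm²); Taking the union: only the r=10 cylinder at (-3, 7) is present, so the union is just that shape — area = 310.58 mm²; the r=6 cylinder at (-1, 3.5) contributes a regular 24-gon of circumradius 6 (area = (24/2)·6.000²·sin(360°/24) = 111.81 mm²); After the difference (first − rest): starting from that combined region (310.58 mm²), the r=6 cylinder at (-1, 3.5) partially overlaps it — only the 111.71 mm² overlap (of its 111.81 mm²) is removed, clipping the outline — area = 198.87 mm²; (whole slice rotated 5° about Z — lengths, areas and connectivity unchanged). Checking containment: at z = 22.72 the cross-section extends beyond the z = 0.64 cross-section by about 147.59 mm².

part overhangs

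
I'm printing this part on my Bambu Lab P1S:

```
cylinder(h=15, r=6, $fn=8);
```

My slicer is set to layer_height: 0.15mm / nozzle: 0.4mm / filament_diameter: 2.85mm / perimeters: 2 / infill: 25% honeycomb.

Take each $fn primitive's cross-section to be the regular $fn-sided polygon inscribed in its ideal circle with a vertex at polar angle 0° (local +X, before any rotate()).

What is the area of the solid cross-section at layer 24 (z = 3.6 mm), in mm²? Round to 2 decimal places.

101.82 mm²

At z = 3.6 mm: the cylinder: section is a regular 8-gon, circumradius r=6 (area = (8/2)·6.000²·sin(360°/8) = 101.82 mm²). Overall, the cross-section is a single solid region. Net area = 101.82 mm².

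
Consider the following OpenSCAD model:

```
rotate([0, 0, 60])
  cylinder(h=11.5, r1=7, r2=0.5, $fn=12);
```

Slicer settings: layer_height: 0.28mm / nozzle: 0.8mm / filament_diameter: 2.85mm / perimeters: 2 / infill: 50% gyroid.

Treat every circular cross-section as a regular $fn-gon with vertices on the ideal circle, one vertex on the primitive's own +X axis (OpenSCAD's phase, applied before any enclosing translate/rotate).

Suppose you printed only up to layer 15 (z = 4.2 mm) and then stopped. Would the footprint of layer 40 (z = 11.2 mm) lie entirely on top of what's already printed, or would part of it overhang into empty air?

Compare the two slices. At z = 4.2: the cone (r1=7→r2=0.5) has section circumradius 4.626 here — a regular 12-gon (area = (12/2)·4.626²·sin(360°/12) = 64.20 mm²); (whole slice rotated 60° about Z — lengths, areas and connectivity unchanged). At z = 11.2: the cone contributes a regular 12-gon of circumradius 0.670 (interpolated between r1=7 and r2=0.5 at t=0.974) (area = (12/2)·0.670²·sin(360°/12) = 1.34 mm²); (whole slice rotated 60° about Z — lengths, areas and connectivity unchanged). Checking containment: the cross-section at z = 11.2 is a subset of the cross-section at z = 4.2.

entirely on top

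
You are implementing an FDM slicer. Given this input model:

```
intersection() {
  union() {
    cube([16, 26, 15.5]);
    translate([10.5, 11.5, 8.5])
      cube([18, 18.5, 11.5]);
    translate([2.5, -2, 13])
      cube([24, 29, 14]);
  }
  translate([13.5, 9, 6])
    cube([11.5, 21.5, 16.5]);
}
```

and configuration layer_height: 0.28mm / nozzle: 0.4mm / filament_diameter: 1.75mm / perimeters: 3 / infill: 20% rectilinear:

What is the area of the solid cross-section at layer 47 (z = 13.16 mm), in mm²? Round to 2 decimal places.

At z = 13.16 mm: the cube is present — its section is the full 16×26 rectangle (area 416.00 mm²); the cube at (10.5, 11.5) is present — its section is the full 18×18.5 rectangle (area 333.00 mm²); the cube at (2.5, -2) is present — its section is the full 24×29 rectangle (area 696.00 mm²); Merging all regions: the regions partially overlap — summed areas 1445.00 mm² minus the doubly-counted overlap 599.00 mm² gives 846.00 mm² — area = 846.00 mm²; the cube at (13.5, 9) is present — its section is the full 11.5×21.5 rectangle (area 247.25 mm²); After intersecting: the 11.5×21.5 cube at (13.5, 9) partially overlaps the result so far; clipping to the common part keeps 241.50 mm² — area = 241.50 mm². Overall, the cross-section is a single solid region. Net area = 241.50 mm².

241.50 mm²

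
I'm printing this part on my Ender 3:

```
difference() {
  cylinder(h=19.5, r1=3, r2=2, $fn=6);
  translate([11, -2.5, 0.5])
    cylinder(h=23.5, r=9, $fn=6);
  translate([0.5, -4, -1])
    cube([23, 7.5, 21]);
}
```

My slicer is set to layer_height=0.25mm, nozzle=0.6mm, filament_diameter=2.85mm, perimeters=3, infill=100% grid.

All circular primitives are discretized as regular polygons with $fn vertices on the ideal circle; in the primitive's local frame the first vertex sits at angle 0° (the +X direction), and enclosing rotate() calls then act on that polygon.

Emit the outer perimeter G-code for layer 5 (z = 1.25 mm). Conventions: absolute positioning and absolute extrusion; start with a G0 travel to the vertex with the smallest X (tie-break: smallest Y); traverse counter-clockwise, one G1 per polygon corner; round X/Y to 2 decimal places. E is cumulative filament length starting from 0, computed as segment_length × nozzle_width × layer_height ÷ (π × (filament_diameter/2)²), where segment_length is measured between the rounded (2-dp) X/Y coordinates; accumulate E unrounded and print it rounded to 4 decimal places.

At z = 1.25 mm: the cone (r1=3→r2=2) has section circumradius 2.936 here — a regular 6-gon; the r=9 cylinder at (11, -2.5) contributes a regular 6-gon of circumradius 9; the 23×7.5 cube at (0.5, -4) contributes its full rectangle; After the difference (first − rest): starting from the cone, the r=9 cylinder at (11, -2.5) misses the remaining region (no effect); the 23×7.5 cube at (0.5, -4) partially overlaps it — only the 8.65 mm² overlap (of its 172.50 mm²) is removed, clipping the outline — 1 connected region. The outline is a single polygon with 5 vertices. Extrusion per mm of travel: 0.6 × 0.25 / (π × 1.425²) = 0.023513. Accumulating E over each segment gives final E = 0.3501.

G0 X-2.94 Y0.00 Z1.25
G1 X-1.47 Y-2.54 E0.0690
G1 X0.50 Y-2.54 E0.1153
G1 X0.50 Y2.54 E0.2348
G1 X-1.47 Y2.54 E0.2811
G1 X-2.94 Y0.00 E0.3501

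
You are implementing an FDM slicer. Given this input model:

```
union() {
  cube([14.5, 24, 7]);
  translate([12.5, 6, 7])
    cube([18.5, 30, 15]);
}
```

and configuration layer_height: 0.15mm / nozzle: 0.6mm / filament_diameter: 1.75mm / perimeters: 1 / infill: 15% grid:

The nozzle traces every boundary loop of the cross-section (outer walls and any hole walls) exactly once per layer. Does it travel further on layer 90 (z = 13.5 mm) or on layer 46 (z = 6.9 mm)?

Layer 90 (z = 13.5): the cube is not intersected at this z (z outside [0, 7]); the cube at (12.5, 6) (footprint 18.5×30) is included at this height (perimeter 97.00 mm); Taking the union: only the 18.5×30 cube at (12.5, 6) is present, so the union is just that shape — boundary = 97.00 mm. So its perimeter = 97.00 mm. Layer 46 (z = 6.9): the 14.5×24 cube contributes its full rectangle (perimeter 77.00 mm); the cube at (12.5, 6) is not intersected at this z (z outside [7, 22]); Merging all regions: only the 14.5×24 cube is present, so the union is just that shape — boundary = 77.00 mm. So its perimeter = 77.00 mm. Layer 90 is larger (97.00 vs 77.00 mm).

layer 90 (z = 13.5 mm)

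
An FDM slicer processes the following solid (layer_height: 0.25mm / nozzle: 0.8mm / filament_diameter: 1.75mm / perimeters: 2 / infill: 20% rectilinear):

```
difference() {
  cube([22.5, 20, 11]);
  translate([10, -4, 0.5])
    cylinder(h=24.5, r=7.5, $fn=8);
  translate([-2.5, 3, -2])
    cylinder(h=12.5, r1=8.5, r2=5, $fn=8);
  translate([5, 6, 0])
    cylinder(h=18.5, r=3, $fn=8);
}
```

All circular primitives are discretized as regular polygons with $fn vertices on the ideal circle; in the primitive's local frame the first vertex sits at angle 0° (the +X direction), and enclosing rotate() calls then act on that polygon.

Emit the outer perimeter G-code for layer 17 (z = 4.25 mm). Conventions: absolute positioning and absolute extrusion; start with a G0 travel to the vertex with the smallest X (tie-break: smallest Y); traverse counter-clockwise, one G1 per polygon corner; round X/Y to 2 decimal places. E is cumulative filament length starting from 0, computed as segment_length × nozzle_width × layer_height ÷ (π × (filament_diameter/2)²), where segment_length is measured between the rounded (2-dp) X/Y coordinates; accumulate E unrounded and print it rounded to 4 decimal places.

At z = 4.25 mm: the 22.5×20 cube contributes its full rectangle; the r=7.5 cylinder at (10, -4) contributes a regular 8-gon of circumradius 7.5; the cone at (-2.5, 3): at t=0.500 of its height the radius interpolates to r₁+(r₂−r₁)t = 6.750, giving a regular 8-gon of that circumradius; the r=3 cylinder at (5, 6) contributes a regular 8-gon of circumradius 3; After the difference (first − rest): starting from the 22.5×20 cube, the r=7.5 cylinder at (10, -4) partially overlaps it — only the 26.18 mm² overlap (of its 159.10 mm²) is removed, clipping the outline; the cone at (-2.5, 3) partially overlaps it — only the 27.52 mm² overlap (of its 128.87 mm²) is removed, clipping the outline; the r=3 cylinder at (5, 6) partially overlaps it — only the 22.45 mm² overlap (of its 25.46 mm²) is removed, clipping the outline — 1 connected region. The outline is a single polygon with 20 vertices. Extrusion per mm of travel: 0.8 × 0.25 / (π × 0.875²) = 0.083150. Accumulating E over each segment gives final E = 7.9861.

G0 X0.00 Y8.71 Z4.25
G1 X2.27 Y7.77 E0.2043
G1 X2.50 Y7.22 E0.2539
G1 X2.88 Y8.12 E0.3351
G1 X5.00 Y9.00 E0.5260
G1 X7.12 Y8.12 E0.7168
G1 X8.00 Y6.00 E0.9077
G1 X7.12 Y3.88 E1.0985
G1 X5.00 Y3.00 E1.2894
G1 X4.09 Y3.38 E1.3714
G1 X4.25 Y3.00 E1.4057
G1 X3.01 Y0.00 E1.6756
G1 X4.16 Y0.00 E1.7712
G1 X4.70 Y1.30 E1.8883
G1 X10.00 Y3.50 E2.3654
G1 X15.30 Y1.30 E2.8426
G1 X15.84 Y0.00 E2.9596
G1 X22.50 Y0.00 E3.5134
G1 X22.50 Y20.00 E5.1764
G1 X0.00 Y20.00 E7.0473
G1 X0.00 Y8.71 E7.9861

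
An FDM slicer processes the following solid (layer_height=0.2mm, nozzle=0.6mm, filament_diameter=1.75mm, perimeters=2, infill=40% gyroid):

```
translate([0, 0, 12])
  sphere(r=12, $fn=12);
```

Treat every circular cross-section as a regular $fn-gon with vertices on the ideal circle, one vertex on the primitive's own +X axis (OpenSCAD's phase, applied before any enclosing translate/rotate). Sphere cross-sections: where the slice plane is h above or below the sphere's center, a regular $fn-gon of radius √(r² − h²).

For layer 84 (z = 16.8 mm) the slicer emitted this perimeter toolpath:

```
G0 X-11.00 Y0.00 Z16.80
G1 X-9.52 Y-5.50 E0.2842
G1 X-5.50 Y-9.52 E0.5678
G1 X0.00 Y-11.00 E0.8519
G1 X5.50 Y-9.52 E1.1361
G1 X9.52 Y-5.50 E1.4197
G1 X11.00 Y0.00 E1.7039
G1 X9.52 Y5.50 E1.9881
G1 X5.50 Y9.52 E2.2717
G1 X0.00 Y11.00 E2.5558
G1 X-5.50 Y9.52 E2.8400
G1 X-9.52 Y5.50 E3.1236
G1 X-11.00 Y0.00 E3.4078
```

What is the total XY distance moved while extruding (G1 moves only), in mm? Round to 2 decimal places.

68.31 mm

Sum the Euclidean lengths of each G1 segment: total = 68.31 mm.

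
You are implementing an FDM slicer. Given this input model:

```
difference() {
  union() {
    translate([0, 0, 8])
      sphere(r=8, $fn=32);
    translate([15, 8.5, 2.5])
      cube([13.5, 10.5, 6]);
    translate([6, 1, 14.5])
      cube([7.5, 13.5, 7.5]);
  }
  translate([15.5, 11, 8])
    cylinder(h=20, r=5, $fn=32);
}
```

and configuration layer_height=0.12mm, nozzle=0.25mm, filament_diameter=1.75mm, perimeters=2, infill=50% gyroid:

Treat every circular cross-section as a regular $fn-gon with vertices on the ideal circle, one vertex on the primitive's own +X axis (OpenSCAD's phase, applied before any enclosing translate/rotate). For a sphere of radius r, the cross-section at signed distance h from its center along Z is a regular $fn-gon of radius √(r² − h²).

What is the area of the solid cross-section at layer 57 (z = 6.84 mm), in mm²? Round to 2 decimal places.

At z = 6.84 mm: the sphere: section is a regular 32-gon, circumradius = √(r²−h²) = √(8²−1.16²) = 7.915 (area = (32/2)·7.915²·sin(360°/32) = 195.57 mm²); the cube at (15, 8.5) (footprint 13.5×10.5) is included at this height (area 141.75 mm²); the cube at (6, 1) is not intersected at this z (z outside [14.5, 22]); Merging all regions: the 2 present regions are separate (no shared area or edge), so areas and boundary lengths simply add and each stays a separate island — area = 337.32 mm²; the cylinder at (15.5, 11) does not reach this height (z outside [8, 28]); Subtracting the remaining from the first: none of the subtracted shapes is present at this height, so the result so far is unchanged — area = 337.32 mm². Overall, the cross-section has 2 separate islands. Net area = 337.32 mm².

337.32 mm²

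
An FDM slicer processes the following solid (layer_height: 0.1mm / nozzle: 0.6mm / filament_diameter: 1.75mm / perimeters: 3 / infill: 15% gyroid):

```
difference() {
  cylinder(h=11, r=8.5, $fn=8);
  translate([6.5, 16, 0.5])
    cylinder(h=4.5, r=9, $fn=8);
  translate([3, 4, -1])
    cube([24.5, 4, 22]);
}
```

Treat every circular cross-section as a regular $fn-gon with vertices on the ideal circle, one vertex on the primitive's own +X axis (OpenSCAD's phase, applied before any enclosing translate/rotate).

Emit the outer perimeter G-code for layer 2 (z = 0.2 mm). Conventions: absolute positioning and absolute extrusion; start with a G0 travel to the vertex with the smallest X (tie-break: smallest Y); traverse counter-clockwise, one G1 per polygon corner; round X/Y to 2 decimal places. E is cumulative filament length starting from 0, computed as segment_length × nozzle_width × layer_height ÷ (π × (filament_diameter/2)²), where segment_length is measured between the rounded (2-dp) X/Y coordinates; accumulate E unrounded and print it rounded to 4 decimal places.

G0 X-8.50 Y0.00 Z0.20
G1 X-6.01 Y-6.01 E0.1623
G1 X0.00 Y-8.50 E0.3246
G1 X6.01 Y-6.01 E0.4868
G1 X8.50 Y0.00 E0.6491
G1 X6.84 Y4.00 E0.7571
G1 X3.00 Y4.00 E0.8529
G1 X3.00 Y7.26 E0.9343
G1 X0.00 Y8.50 E1.0152
G1 X-6.01 Y6.01 E1.1775
G1 X-8.50 Y0.00 E1.3398

At z = 0.2 mm: the r=8.5 cylinder contributes a regular 8-gon of circumradius 8.5; the cylinder at (6.5, 16) does not reach this height (z outside [0.5, 5]); the cube at (3, 4) is present — its section is the full 24.5×4 rectangle; Subtracting the remaining from the first: starting from the r=8.5 cylinder, the 24.5×4 cube at (3, 4) partially overlaps it — only the 8.77 mm² overlap (of its 98.00 mm²) is removed, clipping the outline — 1 connected region. The outline is a single polygon with 10 vertices. Extrusion per mm of travel: 0.6 × 0.1 / (π × 0.875²) = 0.024945. Accumulating E over each segment gives final E = 1.3398.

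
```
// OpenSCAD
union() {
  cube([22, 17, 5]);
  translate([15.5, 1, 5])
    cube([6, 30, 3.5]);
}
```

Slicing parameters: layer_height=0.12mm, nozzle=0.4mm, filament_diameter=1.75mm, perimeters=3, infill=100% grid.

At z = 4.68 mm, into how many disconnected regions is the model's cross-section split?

1

At z = 4.68 mm: the cube (footprint 22×17) is included at this height; the cube at (15.5, 1) is absent (z outside [5, 8.5]); Merging all regions: only the 22×17 cube is present, so the union is just that shape — 1 connected region. The result has 1 disconnected region.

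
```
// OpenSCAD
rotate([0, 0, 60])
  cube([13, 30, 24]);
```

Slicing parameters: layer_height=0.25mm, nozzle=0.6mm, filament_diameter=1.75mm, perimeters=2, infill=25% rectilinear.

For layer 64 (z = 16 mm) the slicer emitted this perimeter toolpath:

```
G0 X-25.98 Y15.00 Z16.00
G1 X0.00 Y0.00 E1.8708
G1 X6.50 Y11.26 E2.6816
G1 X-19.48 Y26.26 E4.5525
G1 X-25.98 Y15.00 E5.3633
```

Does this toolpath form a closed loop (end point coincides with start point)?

Start point (G0): (-25.98, 15.00). End point (last G1): the path returns to the start — closed.

yes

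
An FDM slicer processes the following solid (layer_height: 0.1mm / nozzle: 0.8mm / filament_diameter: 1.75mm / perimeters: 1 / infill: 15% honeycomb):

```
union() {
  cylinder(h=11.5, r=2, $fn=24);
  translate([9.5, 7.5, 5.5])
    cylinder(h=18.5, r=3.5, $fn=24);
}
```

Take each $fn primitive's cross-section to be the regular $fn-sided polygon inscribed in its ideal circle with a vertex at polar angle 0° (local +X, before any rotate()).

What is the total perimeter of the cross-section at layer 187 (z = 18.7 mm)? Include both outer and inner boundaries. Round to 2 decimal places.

21.93 mm

At z = 18.7 mm: the cylinder does not reach this height (z outside [0, 11.5]); the r=3.5 cylinder at (9.5, 7.5) contributes a regular 24-gon of circumradius 3.5 (perimeter = 2·24·3.500·sin(180°/24) = 21.93 mm); Merging all regions: only the r=3.5 cylinder at (9.5, 7.5) is present, so the union is just that shape — boundary = 21.93 mm. Overall, the cross-section is a single solid region. Total boundary length (outer) = 21.93 mm.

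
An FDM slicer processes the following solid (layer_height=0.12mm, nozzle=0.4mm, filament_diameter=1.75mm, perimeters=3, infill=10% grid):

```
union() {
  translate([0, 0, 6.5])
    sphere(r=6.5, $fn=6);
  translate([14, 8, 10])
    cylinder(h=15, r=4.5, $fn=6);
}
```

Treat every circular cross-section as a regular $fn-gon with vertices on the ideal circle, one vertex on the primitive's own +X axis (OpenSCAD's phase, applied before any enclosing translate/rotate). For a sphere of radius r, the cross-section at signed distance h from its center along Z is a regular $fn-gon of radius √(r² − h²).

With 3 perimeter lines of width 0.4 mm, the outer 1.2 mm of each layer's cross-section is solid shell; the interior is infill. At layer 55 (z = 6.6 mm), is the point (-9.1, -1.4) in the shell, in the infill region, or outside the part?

outside

At z = 6.6 mm: the r=6.5 sphere slices to a regular 6-gon of circumradius 6.499 (√(r²−h²) with h=0.1 from center); the cylinder at (14, 8) is not intersected at this z (z outside [10, 25]); Combining (union): only the r=6.5 sphere is present, so the union is just that shape — 1 connected region. Overall, the cross-section is a single solid region. The nearest boundary edge runs (-3.25, 5.63)→(-6.50, 0.00); distance from the point to it = 2.95 mm. The point is not inside any of the regions above, so it lies outside the cross-section (2.95 mm from the nearest boundary).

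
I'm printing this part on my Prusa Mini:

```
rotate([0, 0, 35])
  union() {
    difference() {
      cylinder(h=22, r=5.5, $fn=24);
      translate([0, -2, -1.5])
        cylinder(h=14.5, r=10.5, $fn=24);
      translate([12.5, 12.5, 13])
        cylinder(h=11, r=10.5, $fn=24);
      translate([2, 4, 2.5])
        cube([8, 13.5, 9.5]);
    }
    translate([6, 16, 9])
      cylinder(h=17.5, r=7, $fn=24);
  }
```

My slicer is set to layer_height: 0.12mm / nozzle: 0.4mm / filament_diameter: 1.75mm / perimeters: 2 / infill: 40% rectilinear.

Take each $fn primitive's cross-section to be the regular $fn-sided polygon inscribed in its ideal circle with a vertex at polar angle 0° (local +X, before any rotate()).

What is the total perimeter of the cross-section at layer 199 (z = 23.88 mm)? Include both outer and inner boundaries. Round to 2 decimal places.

At z = 23.88 mm: the cylinder does not reach this height (z outside [0, 22]); the cylinder at (0, -2) does not reach this height (z outside [-1.5, 13]); the r=10.5 cylinder at (12.5, 12.5) gives a regular 24-gon of circumradius 10.5 (constant along its height) (perimeter = 2·24·10.500·sin(180°/24) = 65.79 mm); the cube at (2, 4) is absent (z outside [2.5, 12]); Taking the first minus the rest: the first operand is absent here, so nothing remains; the r=7 cylinder at (6, 16) contributes a regular 24-gon of circumradius 7 (perimeter = 2·24·7.000·sin(180°/24) = 43.86 mm); Combining (union): only the r=7 cylinder at (6, 16) is present, so the union is just that shape — boundary = 43.86 mm; (rotated 35° about Z; rotation is an isometry so areas/perimeters/island counts are preserved). Overall, the cross-section is a single solid region. Total boundary length (outer) = 43.86 mm.

43.86 mm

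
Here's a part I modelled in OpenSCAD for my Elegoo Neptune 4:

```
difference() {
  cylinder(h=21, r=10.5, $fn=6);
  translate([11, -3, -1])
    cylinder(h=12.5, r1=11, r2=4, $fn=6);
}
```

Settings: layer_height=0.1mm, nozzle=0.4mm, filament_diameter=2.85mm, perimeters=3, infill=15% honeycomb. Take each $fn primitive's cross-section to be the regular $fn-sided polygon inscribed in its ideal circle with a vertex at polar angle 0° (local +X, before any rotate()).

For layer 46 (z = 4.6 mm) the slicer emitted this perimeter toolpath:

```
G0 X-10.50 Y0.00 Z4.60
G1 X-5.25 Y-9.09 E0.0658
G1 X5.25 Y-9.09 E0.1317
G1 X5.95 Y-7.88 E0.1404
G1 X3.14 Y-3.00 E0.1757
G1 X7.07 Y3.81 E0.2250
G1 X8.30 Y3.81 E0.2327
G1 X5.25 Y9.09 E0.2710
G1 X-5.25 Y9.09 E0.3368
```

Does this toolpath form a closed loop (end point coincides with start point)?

Start point (G0): (-10.50, 0.00). End point (last G1): the path does not return to the start — open.

no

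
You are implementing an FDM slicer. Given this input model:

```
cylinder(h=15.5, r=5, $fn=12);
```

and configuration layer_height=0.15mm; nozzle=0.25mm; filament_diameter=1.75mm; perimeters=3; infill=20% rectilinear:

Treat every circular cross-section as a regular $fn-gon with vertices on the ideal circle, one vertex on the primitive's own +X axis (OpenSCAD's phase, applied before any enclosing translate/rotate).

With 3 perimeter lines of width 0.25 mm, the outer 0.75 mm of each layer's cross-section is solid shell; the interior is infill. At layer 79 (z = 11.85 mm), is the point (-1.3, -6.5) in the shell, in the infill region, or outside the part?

At z = 11.85 mm: the r=5 cylinder contributes a regular 12-gon of circumradius 5. Overall, the cross-section is a single solid region. The nearest boundary edge runs (-2.50, -4.33)→(-0.00, -5.00); distance from the point to it = 1.79 mm. The point is not inside any of the regions above, so it lies outside the cross-section (1.79 mm from the nearest boundary).

outside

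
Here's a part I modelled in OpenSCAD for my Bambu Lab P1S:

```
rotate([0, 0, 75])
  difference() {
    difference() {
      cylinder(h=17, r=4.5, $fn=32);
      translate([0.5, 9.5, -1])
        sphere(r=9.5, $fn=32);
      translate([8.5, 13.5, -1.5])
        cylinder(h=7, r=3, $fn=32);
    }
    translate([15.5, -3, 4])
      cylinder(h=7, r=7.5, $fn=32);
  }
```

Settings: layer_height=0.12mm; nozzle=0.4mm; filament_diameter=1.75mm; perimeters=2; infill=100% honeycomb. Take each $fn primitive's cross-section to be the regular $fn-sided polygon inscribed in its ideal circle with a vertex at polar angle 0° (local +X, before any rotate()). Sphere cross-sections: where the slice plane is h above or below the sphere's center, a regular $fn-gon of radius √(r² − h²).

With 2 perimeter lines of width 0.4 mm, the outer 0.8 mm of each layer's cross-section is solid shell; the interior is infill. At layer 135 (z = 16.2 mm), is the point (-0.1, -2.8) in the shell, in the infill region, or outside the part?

infill

At z = 16.2 mm: the r=4.5 cylinder gives a regular 32-gon of circumradius 4.5 (constant along its height); the sphere at (0.5, 9.5) is not intersected at this z (|z−center|=17.200 > r=9.5); the cylinder at (8.5, 13.5) is not intersected at this z (z outside [-1.5, 5.5]); Taking the first minus the rest: none of the subtracted shapes is present at this height, so the r=4.5 cylinder is unchanged — 1 connected region; the cylinder at (15.5, -3) is not intersected at this z (z outside [4, 11]); Taking the first minus the rest: none of the subtracted shapes is present at this height, so that combined region is unchanged — 1 connected region; (rotated 75° about Z; rotation is an isometry so areas/perimeters/island counts are preserved). Overall, the cross-section is a single solid region. Undo the 75° rotation: the query point maps to (-2.730, -0.628) in the un-rotated model frame. The nearest boundary edge runs (-4.41, -0.88)→(-4.16, -1.72); distance from the point to it = 1.68 mm. The point is inside the cross-section and 1.68 mm from the nearest boundary — more than the 0.8 mm shell width (2 × 0.4), so it's in the infill interior.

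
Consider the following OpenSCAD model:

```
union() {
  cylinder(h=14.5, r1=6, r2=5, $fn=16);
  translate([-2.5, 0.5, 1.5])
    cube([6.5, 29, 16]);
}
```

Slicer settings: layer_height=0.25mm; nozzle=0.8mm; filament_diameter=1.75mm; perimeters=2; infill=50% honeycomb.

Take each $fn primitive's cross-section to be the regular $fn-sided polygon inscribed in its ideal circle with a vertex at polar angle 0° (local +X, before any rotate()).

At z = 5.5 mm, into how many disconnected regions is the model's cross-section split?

1

At z = 5.5 mm: the cone (r1=6→r2=5) has section circumradius 5.621 here — a regular 16-gon; the cube at (-2.5, 0.5) (footprint 6.5×29) is included at this height; Merging all regions: the regions partially overlap (shared area 30.24 mm²), so overlapping operands fuse into one piece — 1 connected region. The result has 1 disconnected region.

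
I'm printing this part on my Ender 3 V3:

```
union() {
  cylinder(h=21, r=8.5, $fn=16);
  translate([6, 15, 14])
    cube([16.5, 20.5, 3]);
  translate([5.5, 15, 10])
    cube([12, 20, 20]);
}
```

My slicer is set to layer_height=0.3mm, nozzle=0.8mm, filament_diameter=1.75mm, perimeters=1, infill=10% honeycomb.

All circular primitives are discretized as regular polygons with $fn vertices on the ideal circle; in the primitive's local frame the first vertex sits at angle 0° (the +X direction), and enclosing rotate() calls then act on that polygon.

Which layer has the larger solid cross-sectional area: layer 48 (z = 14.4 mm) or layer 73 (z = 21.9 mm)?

layer 48 (z = 14.4 mm)

Layer 48 (z = 14.4): the r=8.5 cylinder contributes a regular 16-gon of circumradius 8.5 (area = (16/2)·8.500²·sin(360°/16) = 221.19 mm²); the cube at (6, 15) is present — its section is the full 16.5×20.5 rectangle (area 338.25 mm²); the cube at (5.5, 15) (footprint 12×20) is included at this height (area 240.00 mm²); Combining (union): the regions partially overlap — summed areas 799.44 mm² minus the doubly-counted overlap 230.00 mm² gives 569.44 mm² — area = 569.44 mm². So its area = 569.44 mm². Layer 73 (z = 21.9): the cylinder is absent (z outside [0, 21]); the cube at (6, 15) is not intersected at this z (z outside [14, 17]); the cube at (5.5, 15) (footprint 12×20) is included at this height (area 240.00 mm²); Taking the union: only the 12×20 cube at (5.5, 15) is present, so the union is just that shape — area = 240.00 mm². So its area = 240.00 mm². Layer 48 is larger (569.44 vs 240.00 mm²).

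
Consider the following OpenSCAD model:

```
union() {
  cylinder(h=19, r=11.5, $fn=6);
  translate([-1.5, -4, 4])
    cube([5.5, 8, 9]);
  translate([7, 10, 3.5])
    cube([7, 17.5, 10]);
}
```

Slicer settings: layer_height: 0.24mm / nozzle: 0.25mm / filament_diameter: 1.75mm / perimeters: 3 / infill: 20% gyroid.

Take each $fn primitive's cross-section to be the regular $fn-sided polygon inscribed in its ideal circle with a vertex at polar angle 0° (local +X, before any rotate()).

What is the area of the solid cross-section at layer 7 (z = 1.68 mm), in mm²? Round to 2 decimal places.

At z = 1.68 mm: the r=11.5 cylinder gives a regular 6-gon of circumradius 11.5 (constant along its height) (area = (6/2)·11.500²·sin(360°/6) = 343.60 mm²); the cube at (-1.5, -4) is not intersected at this z (z outside [4, 13]); the cube at (7, 10) is not intersected at this z (z outside [3.5, 13.5]); Merging all regions: only the r=11.5 cylinder is present, so the union is just that shape — area = 343.60 mm². Overall, the cross-section is a single solid region. Net area = 343.60 mm².

343.60 mm²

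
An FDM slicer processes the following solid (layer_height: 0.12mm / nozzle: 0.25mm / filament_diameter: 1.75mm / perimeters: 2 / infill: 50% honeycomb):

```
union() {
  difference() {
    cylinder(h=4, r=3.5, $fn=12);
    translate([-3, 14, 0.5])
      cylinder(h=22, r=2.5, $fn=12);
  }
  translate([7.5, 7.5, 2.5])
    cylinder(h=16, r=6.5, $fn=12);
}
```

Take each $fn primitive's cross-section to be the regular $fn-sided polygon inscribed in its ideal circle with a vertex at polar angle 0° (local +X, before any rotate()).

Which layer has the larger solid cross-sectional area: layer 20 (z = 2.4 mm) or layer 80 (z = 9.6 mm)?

layer 80 (z = 9.6 mm)

Layer 20 (z = 2.4): the r=3.5 cylinder contributes a regular 12-gon of circumradius 3.5 (area = (12/2)·3.500²·sin(360°/12) = 36.75 mm²); the r=2.5 cylinder at (-3, 14) contributes a regular 12-gon of circumradius 2.5 (area = (12/2)·2.500²·sin(360°/12) = 18.75 mm²); Taking the first minus the rest: starting from the r=3.5 cylinder (36.75 mm²), the r=2.5 cylinder at (-3, 14) misses the remaining region (no effect) — area = 36.75 mm²; the cylinder at (7.5, 7.5) is not intersected at this z (z outside [2.5, 18.5]); Taking the union: only that combined region is present, so the union is just that shape — area = 36.75 mm². So its area = 36.75 mm². Layer 80 (z = 9.6): the cylinder is absent (z outside [0, 4]); the r=2.5 cylinder at (-3, 14) gives a regular 12-gon of circumradius 2.5 (constant along its height) (area = (12/2)·2.500²·sin(360°/12) = 18.75 mm²); Taking the first minus the rest: the first operand is absent here, so nothing remains; the cylinder at (7.5, 7.5): section is a regular 12-gon, circumradius r=6.5 (area = (12/2)·6.500²·sin(360°/12) = 126.75 mm²); Merging all regions: only the r=6.5 cylinder at (7.5, 7.5) is present, so the union is just that shape — area = 126.75 mm². So its area = 126.75 mm². Layer 80 is larger (126.75 vs 36.75 mm²).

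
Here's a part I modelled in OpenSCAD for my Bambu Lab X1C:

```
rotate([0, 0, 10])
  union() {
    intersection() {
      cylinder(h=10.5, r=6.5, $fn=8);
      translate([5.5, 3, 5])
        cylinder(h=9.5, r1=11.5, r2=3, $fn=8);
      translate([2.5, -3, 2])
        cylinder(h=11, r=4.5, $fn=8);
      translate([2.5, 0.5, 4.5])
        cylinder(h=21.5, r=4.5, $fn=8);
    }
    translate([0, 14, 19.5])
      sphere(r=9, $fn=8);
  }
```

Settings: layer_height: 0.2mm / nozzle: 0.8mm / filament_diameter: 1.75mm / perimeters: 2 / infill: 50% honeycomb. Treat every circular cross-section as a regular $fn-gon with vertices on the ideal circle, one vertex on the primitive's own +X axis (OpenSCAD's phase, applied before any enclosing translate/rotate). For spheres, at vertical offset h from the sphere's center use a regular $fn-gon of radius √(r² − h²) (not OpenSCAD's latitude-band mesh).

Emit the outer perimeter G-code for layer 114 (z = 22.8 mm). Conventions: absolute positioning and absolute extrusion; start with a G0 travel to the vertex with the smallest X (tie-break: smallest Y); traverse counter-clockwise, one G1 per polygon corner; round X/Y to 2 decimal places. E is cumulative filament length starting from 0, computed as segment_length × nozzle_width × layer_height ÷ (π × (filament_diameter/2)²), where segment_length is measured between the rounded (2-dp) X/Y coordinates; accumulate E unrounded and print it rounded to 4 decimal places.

G0 X-10.68 Y12.33 Z22.80
G1 X-7.23 Y6.93 E0.4263
G1 X-0.98 Y5.54 E0.8522
G1 X4.43 Y8.98 E1.2786
G1 X5.81 Y15.24 E1.7051
G1 X2.37 Y20.65 E2.1315
G1 X-3.89 Y22.03 E2.5579
G1 X-9.29 Y18.59 E2.9838
G1 X-10.68 Y12.33 E3.4104

At z = 22.8 mm: the cylinder is not intersected at this z (z outside [0, 10.5]); the cone at (5.5, 3) is absent (z outside [5, 14.5]); the cylinder at (2.5, -3) is not intersected at this z (z outside [2, 13]); the r=4.5 cylinder at (2.5, 0.5) contributes a regular 8-gon of circumradius 4.5; Taking the intersection: at least one operand is absent at this height, so nothing remains; the r=9 sphere at (0, 14) slices to a regular 8-gon of circumradius 8.373 (√(r²−h²) with h=3.3 from center); Combining (union): only the r=9 sphere at (0, 14) is present, so the union is just that shape — 1 connected region; (rotated 10° about Z; rotation is an isometry so areas/perimeters/island counts are preserved). The outline is a single polygon with 8 vertices. Extrusion per mm of travel: 0.8 × 0.2 / (π × 0.875²) = 0.066520. Accumulating E over each segment gives final E = 3.4104.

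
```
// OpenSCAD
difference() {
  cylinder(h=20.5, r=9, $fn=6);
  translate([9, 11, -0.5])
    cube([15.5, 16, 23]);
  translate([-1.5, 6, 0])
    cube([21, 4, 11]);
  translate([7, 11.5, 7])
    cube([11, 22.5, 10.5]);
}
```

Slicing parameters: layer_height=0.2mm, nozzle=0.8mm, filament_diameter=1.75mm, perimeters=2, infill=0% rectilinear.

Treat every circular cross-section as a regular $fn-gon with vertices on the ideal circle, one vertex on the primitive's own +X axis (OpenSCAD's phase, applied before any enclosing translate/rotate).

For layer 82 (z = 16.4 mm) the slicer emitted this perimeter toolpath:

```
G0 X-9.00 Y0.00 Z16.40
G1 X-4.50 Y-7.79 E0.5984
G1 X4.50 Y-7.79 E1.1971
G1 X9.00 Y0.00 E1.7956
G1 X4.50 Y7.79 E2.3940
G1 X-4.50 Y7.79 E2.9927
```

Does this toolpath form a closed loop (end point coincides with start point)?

no

Start point (G0): (-9.00, 0.00). End point (last G1): the path does not return to the start — open.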